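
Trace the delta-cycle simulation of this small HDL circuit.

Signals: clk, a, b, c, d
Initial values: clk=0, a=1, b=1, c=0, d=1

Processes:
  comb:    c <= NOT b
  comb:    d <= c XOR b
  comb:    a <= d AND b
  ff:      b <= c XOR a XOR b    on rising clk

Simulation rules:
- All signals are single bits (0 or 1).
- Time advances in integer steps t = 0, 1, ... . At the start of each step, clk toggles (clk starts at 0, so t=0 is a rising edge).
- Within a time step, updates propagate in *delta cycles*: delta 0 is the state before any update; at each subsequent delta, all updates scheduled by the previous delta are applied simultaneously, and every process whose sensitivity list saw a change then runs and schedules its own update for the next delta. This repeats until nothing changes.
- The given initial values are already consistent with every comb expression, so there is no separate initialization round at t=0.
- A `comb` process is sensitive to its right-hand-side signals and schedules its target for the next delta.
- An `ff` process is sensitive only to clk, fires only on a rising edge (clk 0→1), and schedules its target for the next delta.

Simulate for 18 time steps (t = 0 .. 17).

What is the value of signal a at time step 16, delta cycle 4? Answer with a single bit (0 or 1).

t=0 Δ0: clk=0 c=0 b=1 a=1 d=1
  Δ1: clk:0→1
  Δ2: b:1→0
  Δ3: c:0→1, a:1→0, d:1→0
  Δ4: d:0→1
  (4Δ to stable)
t=1 Δ0: clk=1 c=1 b=0 a=0 d=1
  Δ1: clk:1→0
  (1Δ to stable)
t=2 Δ0: clk=0 c=1 b=0 a=0 d=1
  Δ1: clk:0→1
  Δ2: b:0→1
  Δ3: c:1→0, a:0→1, d:1→0
  Δ4: a:1→0, d:0→1
  Δ5: a:0→1
  (5Δ to stable)
t=3 Δ0: clk=1 c=0 b=1 a=1 d=1
  Δ1: clk:1→0
  (1Δ to stable)
t=4 Δ0: clk=0 c=0 b=1 a=1 d=1
  Δ1: clk:0→1
  Δ2: b:1→0
  Δ3: c:0→1, a:1→0, d:1→0
  Δ4: d:0→1
  (4Δ to stable)
t=5 Δ0: clk=1 c=1 b=0 a=0 d=1
  Δ1: clk:1→0
  (1Δ to stable)
t=6 Δ0: clk=0 c=1 b=0 a=0 d=1
  Δ1: clk:0→1
  Δ2: b:0→1
  Δ3: c:1→0, a:0→1, d:1→0
  Δ4: a:1→0, d:0→1
  Δ5: a:0→1
  (5Δ to stable)
t=7 Δ0: clk=1 c=0 b=1 a=1 d=1
  Δ1: clk:1→0
  (1Δ to stable)
t=8 Δ0: clk=0 c=0 b=1 a=1 d=1
  Δ1: clk:0→1
  Δ2: b:1→0
  Δ3: c:0→1, a:1→0, d:1→0
  Δ4: d:0→1
  (4Δ to stable)
t=9 Δ0: clk=1 c=1 b=0 a=0 d=1
  Δ1: clk:1→0
  (1Δ to stable)
t=10 Δ0: clk=0 c=1 b=0 a=0 d=1
  Δ1: clk:0→1
  Δ2: b:0→1
  Δ3: c:1→0, a:0→1, d:1→0
  Δ4: a:1→0, d:0→1
  Δ5: a:0→1
  (5Δ to stable)
t=11 Δ0: clk=1 c=0 b=1 a=1 d=1
  Δ1: clk:1→0
  (1Δ to stable)
t=12 Δ0: clk=0 c=0 b=1 a=1 d=1
  Δ1: clk:0→1
  Δ2: b:1→0
  Δ3: c:0→1, a:1→0, d:1→0
  Δ4: d:0→1
  (4Δ to stable)
t=13 Δ0: clk=1 c=1 b=0 a=0 d=1
  Δ1: clk:1→0
  (1Δ to stable)
t=14 Δ0: clk=0 c=1 b=0 a=0 d=1
  Δ1: clk:0→1
  Δ2: b:0→1
  Δ3: c:1→0, a:0→1, d:1→0
  Δ4: a:1→0, d:0→1
  Δ5: a:0→1
  (5Δ to stable)
t=15 Δ0: clk=1 c=0 b=1 a=1 d=1
  Δ1: clk:1→0
  (1Δ to stable)
t=16 Δ0: clk=0 c=0 b=1 a=1 d=1
  Δ1: clk:0→1
  Δ2: b:1→0
  Δ3: c:0→1, a:1→0, d:1→0
  Δ4: d:0→1
  (4Δ to stable)
t=17 Δ0: clk=1 c=1 b=0 a=0 d=1
  Δ1: clk:1→0
  (1Δ to stable)

0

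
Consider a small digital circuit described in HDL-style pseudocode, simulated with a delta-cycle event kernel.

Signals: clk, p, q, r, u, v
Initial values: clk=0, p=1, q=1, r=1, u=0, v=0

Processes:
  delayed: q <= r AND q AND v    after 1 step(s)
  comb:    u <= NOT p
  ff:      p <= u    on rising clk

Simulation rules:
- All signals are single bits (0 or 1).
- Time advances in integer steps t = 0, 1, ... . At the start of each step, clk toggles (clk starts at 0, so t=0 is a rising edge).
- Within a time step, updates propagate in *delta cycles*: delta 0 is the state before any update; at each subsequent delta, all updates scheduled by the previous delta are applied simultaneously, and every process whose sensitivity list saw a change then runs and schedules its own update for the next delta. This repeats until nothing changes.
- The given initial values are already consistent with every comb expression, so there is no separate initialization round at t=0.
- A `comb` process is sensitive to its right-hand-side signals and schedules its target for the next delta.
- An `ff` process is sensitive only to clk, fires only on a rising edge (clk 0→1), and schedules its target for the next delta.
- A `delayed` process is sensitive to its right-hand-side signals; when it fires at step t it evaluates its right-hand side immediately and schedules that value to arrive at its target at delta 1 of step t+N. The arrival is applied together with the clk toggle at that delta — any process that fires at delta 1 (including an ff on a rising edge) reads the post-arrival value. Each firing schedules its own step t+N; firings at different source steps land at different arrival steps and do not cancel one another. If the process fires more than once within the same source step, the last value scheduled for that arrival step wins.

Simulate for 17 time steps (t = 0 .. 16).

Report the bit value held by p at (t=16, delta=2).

0

t=0 Δ0: p=1 clk=0 v=0 q=1 u=0 r=1
  Δ1: clk:0→1
  Δ2: p:1→0
  Δ3: u:0→1
  (3Δ to stable)
t=1 Δ0: p=0 clk=1 v=0 q=1 u=1 r=1
  Δ1: clk:1→0
  (1Δ to stable)
t=2 Δ0: p=0 clk=0 v=0 q=1 u=1 r=1
  Δ1: clk:0→1
  Δ2: p:0→1
  Δ3: u:1→0
  (3Δ to stable)
t=3 Δ0: p=1 clk=1 v=0 q=1 u=0 r=1
  Δ1: clk:1→0
  (1Δ to stable)
t=4 Δ0: p=1 clk=0 v=0 q=1 u=0 r=1
  Δ1: clk:0→1
  Δ2: p:1→0
  Δ3: u:0→1
  (3Δ to stable)
t=5 Δ0: p=0 clk=1 v=0 q=1 u=1 r=1
  Δ1: clk:1→0
  (1Δ to stable)
t=6 Δ0: p=0 clk=0 v=0 q=1 u=1 r=1
  Δ1: clk:0→1
  Δ2: p:0→1
  Δ3: u:1→0
  (3Δ to stable)
t=7 Δ0: p=1 clk=1 v=0 q=1 u=0 r=1
  Δ1: clk:1→0
  (1Δ to stable)
t=8 Δ0: p=1 clk=0 v=0 q=1 u=0 r=1
  Δ1: clk:0→1
  Δ2: p:1→0
  Δ3: u:0→1
  (3Δ to stable)
t=9 Δ0: p=0 clk=1 v=0 q=1 u=1 r=1
  Δ1: clk:1→0
  (1Δ to stable)
t=10 Δ0: p=0 clk=0 v=0 q=1 u=1 r=1
  Δ1: clk:0→1
  Δ2: p:0→1
  Δ3: u:1→0
  (3Δ to stable)
t=11 Δ0: p=1 clk=1 v=0 q=1 u=0 r=1
  Δ1: clk:1→0
  (1Δ to stable)
t=12 Δ0: p=1 clk=0 v=0 q=1 u=0 r=1
  Δ1: clk:0→1
  Δ2: p:1→0
  Δ3: u:0→1
  (3Δ to stable)
t=13 Δ0: p=0 clk=1 v=0 q=1 u=1 r=1
  Δ1: clk:1→0
  (1Δ to stable)
t=14 Δ0: p=0 clk=0 v=0 q=1 u=1 r=1
  Δ1: clk:0→1
  Δ2: p:0→1
  Δ3: u:1→0
  (3Δ to stable)
t=15 Δ0: p=1 clk=1 v=0 q=1 u=0 r=1
  Δ1: clk:1→0
  (1Δ to stable)
t=16 Δ0: p=1 clk=0 v=0 q=1 u=0 r=1
  Δ1: clk:0→1
  Δ2: p:1→0
  Δ3: u:0→1
  (3Δ to stable)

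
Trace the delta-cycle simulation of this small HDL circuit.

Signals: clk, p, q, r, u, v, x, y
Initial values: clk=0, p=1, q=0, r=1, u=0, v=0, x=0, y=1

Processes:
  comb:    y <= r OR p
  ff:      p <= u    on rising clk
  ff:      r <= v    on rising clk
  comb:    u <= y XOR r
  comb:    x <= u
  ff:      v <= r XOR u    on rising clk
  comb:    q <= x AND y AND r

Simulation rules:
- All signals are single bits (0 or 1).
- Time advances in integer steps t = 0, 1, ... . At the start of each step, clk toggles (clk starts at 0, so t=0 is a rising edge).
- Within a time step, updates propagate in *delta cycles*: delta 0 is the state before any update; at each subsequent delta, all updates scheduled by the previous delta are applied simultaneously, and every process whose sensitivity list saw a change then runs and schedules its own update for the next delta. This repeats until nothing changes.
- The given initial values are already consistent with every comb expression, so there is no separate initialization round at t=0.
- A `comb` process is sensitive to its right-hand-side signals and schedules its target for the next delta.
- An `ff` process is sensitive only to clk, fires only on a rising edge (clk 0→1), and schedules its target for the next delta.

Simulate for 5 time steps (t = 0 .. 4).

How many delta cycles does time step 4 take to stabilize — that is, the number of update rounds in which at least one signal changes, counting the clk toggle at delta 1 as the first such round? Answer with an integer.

[bits: r,p,q,u,clk,v,x,y]
t=0: Δ0=11000001 Δ1=11001001 Δ2=00001101 Δ3=00011100 Δ4=00001110 Δ5=00001100 | 5Δ
t=1: Δ0=00001100 Δ1=00000100 | 1Δ
t=2: Δ0=00000100 Δ1=00001100 Δ2=10001000 Δ3=10011001 Δ4=10001011 Δ5=10101001 Δ6=10001001 | 6Δ
t=3: Δ0=10001001 Δ1=10000001 | 1Δ
t=4: Δ0=10000001 Δ1=10001001 Δ2=00001101 Δ3=00011100 Δ4=00001110 Δ5=00001100 | 5Δ

5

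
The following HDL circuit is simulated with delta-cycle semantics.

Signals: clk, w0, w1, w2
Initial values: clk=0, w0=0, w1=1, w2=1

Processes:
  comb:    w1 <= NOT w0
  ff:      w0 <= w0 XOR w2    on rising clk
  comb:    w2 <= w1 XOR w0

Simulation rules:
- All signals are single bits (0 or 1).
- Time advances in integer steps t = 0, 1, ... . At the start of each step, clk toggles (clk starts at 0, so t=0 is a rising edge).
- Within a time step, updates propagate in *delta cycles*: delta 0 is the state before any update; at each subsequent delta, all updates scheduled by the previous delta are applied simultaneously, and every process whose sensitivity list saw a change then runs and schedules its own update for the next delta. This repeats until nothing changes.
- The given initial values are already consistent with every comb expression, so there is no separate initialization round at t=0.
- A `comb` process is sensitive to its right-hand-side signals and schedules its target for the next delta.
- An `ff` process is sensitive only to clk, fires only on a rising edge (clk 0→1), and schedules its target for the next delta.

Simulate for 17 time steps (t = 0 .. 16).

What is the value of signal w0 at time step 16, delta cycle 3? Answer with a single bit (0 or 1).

t0.Δ0 w1=1 w2=1 clk=0 w0=0
t0.Δ1 w1=1 w2=1 clk=1 w0=0
t0.Δ2 w1=1 w2=1 clk=1 w0=1
t0.Δ3 w1=0 w2=0 clk=1 w0=1
t0.Δ4 w1=0 w2=1 clk=1 w0=1
t1.Δ0 w1=0 w2=1 clk=1 w0=1
t1.Δ1 w1=0 w2=1 clk=0 w0=1
t2.Δ0 w1=0 w2=1 clk=0 w0=1
t2.Δ1 w1=0 w2=1 clk=1 w0=1
t2.Δ2 w1=0 w2=1 clk=1 w0=0
t2.Δ3 w1=1 w2=0 clk=1 w0=0
t2.Δ4 w1=1 w2=1 clk=1 w0=0
t3.Δ0 w1=1 w2=1 clk=1 w0=0
t3.Δ1 w1=1 w2=1 clk=0 w0=0
t4.Δ0 w1=1 w2=1 clk=0 w0=0
t4.Δ1 w1=1 w2=1 clk=1 w0=0
t4.Δ2 w1=1 w2=1 clk=1 w0=1
t4.Δ3 w1=0 w2=0 clk=1 w0=1
t4.Δ4 w1=0 w2=1 clk=1 w0=1
t5.Δ0 w1=0 w2=1 clk=1 w0=1
t5.Δ1 w1=0 w2=1 clk=0 w0=1
t6.Δ0 w1=0 w2=1 clk=0 w0=1
t6.Δ1 w1=0 w2=1 clk=1 w0=1
t6.Δ2 w1=0 w2=1 clk=1 w0=0
t6.Δ3 w1=1 w2=0 clk=1 w0=0
t6.Δ4 w1=1 w2=1 clk=1 w0=0
t7.Δ0 w1=1 w2=1 clk=1 w0=0
t7.Δ1 w1=1 w2=1 clk=0 w0=0
t8.Δ0 w1=1 w2=1 clk=0 w0=0
t8.Δ1 w1=1 w2=1 clk=1 w0=0
t8.Δ2 w1=1 w2=1 clk=1 w0=1
t8.Δ3 w1=0 w2=0 clk=1 w0=1
t8.Δ4 w1=0 w2=1 clk=1 w0=1
t9.Δ0 w1=0 w2=1 clk=1 w0=1
t9.Δ1 w1=0 w2=1 clk=0 w0=1
t10.Δ0 w1=0 w2=1 clk=0 w0=1
t10.Δ1 w1=0 w2=1 clk=1 w0=1
t10.Δ2 w1=0 w2=1 clk=1 w0=0
t10.Δ3 w1=1 w2=0 clk=1 w0=0
t10.Δ4 w1=1 w2=1 clk=1 w0=0
t11.Δ0 w1=1 w2=1 clk=1 w0=0
t11.Δ1 w1=1 w2=1 clk=0 w0=0
t12.Δ0 w1=1 w2=1 clk=0 w0=0
t12.Δ1 w1=1 w2=1 clk=1 w0=0
t12.Δ2 w1=1 w2=1 clk=1 w0=1
t12.Δ3 w1=0 w2=0 clk=1 w0=1
t12.Δ4 w1=0 w2=1 clk=1 w0=1
t13.Δ0 w1=0 w2=1 clk=1 w0=1
t13.Δ1 w1=0 w2=1 clk=0 w0=1
t14.Δ0 w1=0 w2=1 clk=0 w0=1
t14.Δ1 w1=0 w2=1 clk=1 w0=1
t14.Δ2 w1=0 w2=1 clk=1 w0=0
t14.Δ3 w1=1 w2=0 clk=1 w0=0
t14.Δ4 w1=1 w2=1 clk=1 w0=0
t15.Δ0 w1=1 w2=1 clk=1 w0=0
t15.Δ1 w1=1 w2=1 clk=0 w0=0
t16.Δ0 w1=1 w2=1 clk=0 w0=0
t16.Δ1 w1=1 w2=1 clk=1 w0=0
t16.Δ2 w1=1 w2=1 clk=1 w0=1
t16.Δ3 w1=0 w2=0 clk=1 w0=1
t16.Δ4 w1=0 w2=1 clk=1 w0=1

1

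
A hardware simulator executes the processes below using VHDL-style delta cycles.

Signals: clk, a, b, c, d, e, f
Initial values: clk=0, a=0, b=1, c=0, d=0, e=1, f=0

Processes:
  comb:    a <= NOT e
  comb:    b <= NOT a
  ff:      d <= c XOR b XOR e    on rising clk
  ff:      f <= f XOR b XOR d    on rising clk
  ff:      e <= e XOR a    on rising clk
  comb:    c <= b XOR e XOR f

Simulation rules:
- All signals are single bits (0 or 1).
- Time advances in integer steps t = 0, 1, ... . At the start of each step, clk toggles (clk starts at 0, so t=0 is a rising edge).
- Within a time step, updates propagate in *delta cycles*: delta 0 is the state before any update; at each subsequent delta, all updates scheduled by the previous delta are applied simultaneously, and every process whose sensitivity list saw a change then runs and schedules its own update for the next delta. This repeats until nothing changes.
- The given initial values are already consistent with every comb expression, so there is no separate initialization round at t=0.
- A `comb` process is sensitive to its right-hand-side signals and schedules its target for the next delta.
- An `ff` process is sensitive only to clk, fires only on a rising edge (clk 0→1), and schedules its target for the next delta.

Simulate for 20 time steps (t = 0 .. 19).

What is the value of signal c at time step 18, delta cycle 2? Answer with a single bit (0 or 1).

t=0 Δ0: e=1 b=1 f=0 a=0 d=0 clk=0 c=0
  Δ1: clk:0→1
  Δ2: f:0→1
  Δ3: c:0→1
  (3Δ to stable)
t=1 Δ0: e=1 b=1 f=1 a=0 d=0 clk=1 c=1
  Δ1: clk:1→0
  (1Δ to stable)
t=2 Δ0: e=1 b=1 f=1 a=0 d=0 clk=0 c=1
  Δ1: clk:0→1
  Δ2: f:1→0, d:0→1
  Δ3: c:1→0
  (3Δ to stable)
t=3 Δ0: e=1 b=1 f=0 a=0 d=1 clk=1 c=0
  Δ1: clk:1→0
  (1Δ to stable)
t=4 Δ0: e=1 b=1 f=0 a=0 d=1 clk=0 c=0
  Δ1: clk:0→1
  Δ2: d:1→0
  (2Δ to stable)
t=5 Δ0: e=1 b=1 f=0 a=0 d=0 clk=1 c=0
  Δ1: clk:1→0
  (1Δ to stable)
t=6 Δ0: e=1 b=1 f=0 a=0 d=0 clk=0 c=0
  Δ1: clk:0→1
  Δ2: f:0→1
  Δ3: c:0→1
  (3Δ to stable)
t=7 Δ0: e=1 b=1 f=1 a=0 d=0 clk=1 c=1
  Δ1: clk:1→0
  (1Δ to stable)
t=8 Δ0: e=1 b=1 f=1 a=0 d=0 clk=0 c=1
  Δ1: clk:0→1
  Δ2: f:1→0, d:0→1
  Δ3: c:1→0
  (3Δ to stable)
t=9 Δ0: e=1 b=1 f=0 a=0 d=1 clk=1 c=0
  Δ1: clk:1→0
  (1Δ to stable)
t=10 Δ0: e=1 b=1 f=0 a=0 d=1 clk=0 c=0
  Δ1: clk:0→1
  Δ2: d:1→0
  (2Δ to stable)
t=11 Δ0: e=1 b=1 f=0 a=0 d=0 clk=1 c=0
  Δ1: clk:1→0
  (1Δ to stable)
t=12 Δ0: e=1 b=1 f=0 a=0 d=0 clk=0 c=0
  Δ1: clk:0→1
  Δ2: f:0→1
  Δ3: c:0→1
  (3Δ to stable)
t=13 Δ0: e=1 b=1 f=1 a=0 d=0 clk=1 c=1
  Δ1: clk:1→0
  (1Δ to stable)
t=14 Δ0: e=1 b=1 f=1 a=0 d=0 clk=0 c=1
  Δ1: clk:0→1
  Δ2: f:1→0, d:0→1
  Δ3: c:1→0
  (3Δ to stable)
t=15 Δ0: e=1 b=1 f=0 a=0 d=1 clk=1 c=0
  Δ1: clk:1→0
  (1Δ to stable)
t=16 Δ0: e=1 b=1 f=0 a=0 d=1 clk=0 c=0
  Δ1: clk:0→1
  Δ2: d:1→0
  (2Δ to stable)
t=17 Δ0: e=1 b=1 f=0 a=0 d=0 clk=1 c=0
  Δ1: clk:1→0
  (1Δ to stable)
t=18 Δ0: e=1 b=1 f=0 a=0 d=0 clk=0 c=0
  Δ1: clk:0→1
  Δ2: f:0→1
  Δ3: c:0→1
  (3Δ to stable)
t=19 Δ0: e=1 b=1 f=1 a=0 d=0 clk=1 c=1
  Δ1: clk:1→0
  (1Δ to stable)

0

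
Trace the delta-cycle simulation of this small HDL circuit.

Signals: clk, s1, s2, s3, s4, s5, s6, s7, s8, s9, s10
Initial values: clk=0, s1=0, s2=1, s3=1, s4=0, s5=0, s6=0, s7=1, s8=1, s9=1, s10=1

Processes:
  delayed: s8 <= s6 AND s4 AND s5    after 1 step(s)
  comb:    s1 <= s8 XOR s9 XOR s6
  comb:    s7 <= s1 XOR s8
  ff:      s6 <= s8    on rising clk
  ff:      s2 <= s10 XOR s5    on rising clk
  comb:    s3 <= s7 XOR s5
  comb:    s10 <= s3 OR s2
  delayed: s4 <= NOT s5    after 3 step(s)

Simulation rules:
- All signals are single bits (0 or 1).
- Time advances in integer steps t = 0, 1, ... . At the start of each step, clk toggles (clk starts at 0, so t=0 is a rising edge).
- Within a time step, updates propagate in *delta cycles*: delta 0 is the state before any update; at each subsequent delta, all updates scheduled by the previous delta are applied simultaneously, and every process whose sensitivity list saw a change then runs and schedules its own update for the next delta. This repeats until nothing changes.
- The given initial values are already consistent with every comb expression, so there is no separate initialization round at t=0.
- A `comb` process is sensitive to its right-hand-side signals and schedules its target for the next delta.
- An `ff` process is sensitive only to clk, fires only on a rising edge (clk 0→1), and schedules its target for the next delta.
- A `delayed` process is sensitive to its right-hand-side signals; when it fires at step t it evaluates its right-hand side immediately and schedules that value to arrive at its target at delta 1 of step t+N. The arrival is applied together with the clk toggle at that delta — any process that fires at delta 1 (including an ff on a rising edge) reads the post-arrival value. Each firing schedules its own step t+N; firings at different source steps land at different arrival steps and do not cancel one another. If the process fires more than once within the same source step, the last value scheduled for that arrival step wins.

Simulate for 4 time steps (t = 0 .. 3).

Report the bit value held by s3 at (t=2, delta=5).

t=0 Δ0: s5=0 s8=1 s2=1 s7=1 s3=1 s6=0 s9=1 clk=0 s10=1 s1=0 s4=0
  Δ1: clk:0→1
  Δ2: s6:0→1
  Δ3: s1:0→1
  Δ4: s7:1→0
  Δ5: s3:1→0
  (5Δ to stable)
t=1 Δ0: s5=0 s8=1 s2=1 s7=0 s3=0 s6=1 s9=1 clk=1 s10=1 s1=1 s4=0
  Δ1: s8:1→0, clk:1→0
  Δ2: s7:0→1, s1:1→0
  Δ3: s7:1→0, s3:0→1
  Δ4: s3:1→0
  (4Δ to stable)
t=2 Δ0: s5=0 s8=0 s2=1 s7=0 s3=0 s6=1 s9=1 clk=0 s10=1 s1=0 s4=0
  Δ1: clk:0→1
  Δ2: s6:1→0
  Δ3: s1:0→1
  Δ4: s7:0→1
  Δ5: s3:0→1
  (5Δ to stable)
t=3 Δ0: s5=0 s8=0 s2=1 s7=1 s3=1 s6=0 s9=1 clk=1 s10=1 s1=1 s4=0
  Δ1: clk:1→0
  (1Δ to stable)

1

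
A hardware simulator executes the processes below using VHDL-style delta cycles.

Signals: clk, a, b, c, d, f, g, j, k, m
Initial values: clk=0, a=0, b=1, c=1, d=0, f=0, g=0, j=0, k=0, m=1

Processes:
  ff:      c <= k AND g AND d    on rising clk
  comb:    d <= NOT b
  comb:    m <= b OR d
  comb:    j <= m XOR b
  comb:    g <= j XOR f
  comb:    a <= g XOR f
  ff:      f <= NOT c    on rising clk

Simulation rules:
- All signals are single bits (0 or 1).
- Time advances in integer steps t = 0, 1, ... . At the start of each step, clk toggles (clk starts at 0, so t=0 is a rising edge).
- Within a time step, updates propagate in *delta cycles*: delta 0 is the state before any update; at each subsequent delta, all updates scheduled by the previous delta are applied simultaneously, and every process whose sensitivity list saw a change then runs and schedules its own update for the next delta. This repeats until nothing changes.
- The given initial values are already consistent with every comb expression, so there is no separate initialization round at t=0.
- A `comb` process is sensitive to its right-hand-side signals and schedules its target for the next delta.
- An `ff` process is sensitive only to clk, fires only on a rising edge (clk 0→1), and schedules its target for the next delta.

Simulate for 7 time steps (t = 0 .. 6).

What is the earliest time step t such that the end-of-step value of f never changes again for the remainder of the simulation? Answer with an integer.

2

[bits: a,d,b,f,clk,g,k,j,m,c]
t=0: Δ0=0010000011 Δ1=0010100011 Δ2=0010100010 | 2Δ
t=1: Δ0=0010100010 Δ1=0010000010 | 1Δ
t=2: Δ0=0010000010 Δ1=0010100010 Δ2=0011100010 Δ3=1011110010 Δ4=0011110010 | 4Δ
t=3: Δ0=0011110010 Δ1=0011010010 | 1Δ
t=4: Δ0=0011010010 Δ1=0011110010 | 1Δ
t=5: Δ0=0011110010 Δ1=0011010010 | 1Δ
t=6: Δ0=0011010010 Δ1=0011110010 | 1Δ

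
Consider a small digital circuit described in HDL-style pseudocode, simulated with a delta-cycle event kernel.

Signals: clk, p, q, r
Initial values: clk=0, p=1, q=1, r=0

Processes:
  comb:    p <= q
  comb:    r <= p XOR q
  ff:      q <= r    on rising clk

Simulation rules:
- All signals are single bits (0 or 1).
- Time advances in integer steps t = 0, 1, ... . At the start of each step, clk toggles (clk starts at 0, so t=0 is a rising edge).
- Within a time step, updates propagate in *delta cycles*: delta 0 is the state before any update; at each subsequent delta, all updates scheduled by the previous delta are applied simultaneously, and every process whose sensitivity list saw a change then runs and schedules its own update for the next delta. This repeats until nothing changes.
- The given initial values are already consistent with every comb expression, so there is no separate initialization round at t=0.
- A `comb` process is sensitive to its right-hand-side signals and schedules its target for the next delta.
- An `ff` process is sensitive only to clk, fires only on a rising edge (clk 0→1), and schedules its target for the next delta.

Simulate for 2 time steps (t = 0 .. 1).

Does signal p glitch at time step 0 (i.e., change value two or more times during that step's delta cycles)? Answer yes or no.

t=0 Δ0: p=1 r=0 clk=0 q=1
  Δ1: clk:0→1
  Δ2: q:1→0
  Δ3: p:1→0, r:0→1
  Δ4: r:1→0
  (4Δ to stable)
t=1 Δ0: p=0 r=0 clk=1 q=0
  Δ1: clk:1→0
  (1Δ to stable)

no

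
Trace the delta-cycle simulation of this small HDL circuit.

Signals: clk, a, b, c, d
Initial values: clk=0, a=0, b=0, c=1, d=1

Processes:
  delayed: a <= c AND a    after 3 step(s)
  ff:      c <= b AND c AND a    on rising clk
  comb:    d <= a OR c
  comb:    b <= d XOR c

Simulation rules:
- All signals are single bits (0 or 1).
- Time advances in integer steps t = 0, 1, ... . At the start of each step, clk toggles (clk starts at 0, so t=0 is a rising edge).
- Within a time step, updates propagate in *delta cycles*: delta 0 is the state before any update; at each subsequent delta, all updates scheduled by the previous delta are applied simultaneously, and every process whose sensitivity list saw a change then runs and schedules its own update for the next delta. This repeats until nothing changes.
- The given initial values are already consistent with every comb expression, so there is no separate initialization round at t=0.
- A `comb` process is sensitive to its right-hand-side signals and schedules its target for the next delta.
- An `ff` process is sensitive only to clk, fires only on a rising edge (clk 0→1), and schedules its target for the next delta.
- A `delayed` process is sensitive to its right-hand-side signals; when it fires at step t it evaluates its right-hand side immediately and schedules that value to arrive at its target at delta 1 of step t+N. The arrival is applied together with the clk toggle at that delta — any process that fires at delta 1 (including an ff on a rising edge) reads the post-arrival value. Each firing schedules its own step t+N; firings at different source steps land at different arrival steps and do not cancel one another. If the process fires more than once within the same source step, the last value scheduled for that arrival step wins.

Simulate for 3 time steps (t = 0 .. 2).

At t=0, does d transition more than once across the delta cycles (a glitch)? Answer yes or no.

[bits: a,d,clk,b,c]
t=0: Δ0=01001 Δ1=01101 Δ2=01100 Δ3=00110 Δ4=00100 | 4Δ
t=1: Δ0=00100 Δ1=00000 | 1Δ
t=2: Δ0=00000 Δ1=00100 | 1Δ

no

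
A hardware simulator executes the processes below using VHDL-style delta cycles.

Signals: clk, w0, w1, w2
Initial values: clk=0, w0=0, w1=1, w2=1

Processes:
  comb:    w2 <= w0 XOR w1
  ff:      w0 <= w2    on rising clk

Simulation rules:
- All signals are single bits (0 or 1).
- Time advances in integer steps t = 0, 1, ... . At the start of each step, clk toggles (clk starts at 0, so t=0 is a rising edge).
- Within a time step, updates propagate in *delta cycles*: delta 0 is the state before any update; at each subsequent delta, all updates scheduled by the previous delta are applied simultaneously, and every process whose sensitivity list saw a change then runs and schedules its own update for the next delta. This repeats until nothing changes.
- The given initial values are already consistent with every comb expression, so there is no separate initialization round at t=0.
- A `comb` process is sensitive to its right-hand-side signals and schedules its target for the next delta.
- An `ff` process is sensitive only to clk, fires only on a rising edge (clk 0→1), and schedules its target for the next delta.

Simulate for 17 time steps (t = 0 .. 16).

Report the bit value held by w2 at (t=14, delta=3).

t0.Δ0 w1=1 clk=0 w0=0 w2=1
t0.Δ1 w1=1 clk=1 w0=0 w2=1
t0.Δ2 w1=1 clk=1 w0=1 w2=1
t0.Δ3 w1=1 clk=1 w0=1 w2=0
t1.Δ0 w1=1 clk=1 w0=1 w2=0
t1.Δ1 w1=1 clk=0 w0=1 w2=0
t2.Δ0 w1=1 clk=0 w0=1 w2=0
t2.Δ1 w1=1 clk=1 w0=1 w2=0
t2.Δ2 w1=1 clk=1 w0=0 w2=0
t2.Δ3 w1=1 clk=1 w0=0 w2=1
t3.Δ0 w1=1 clk=1 w0=0 w2=1
t3.Δ1 w1=1 clk=0 w0=0 w2=1
t4.Δ0 w1=1 clk=0 w0=0 w2=1
t4.Δ1 w1=1 clk=1 w0=0 w2=1
t4.Δ2 w1=1 clk=1 w0=1 w2=1
t4.Δ3 w1=1 clk=1 w0=1 w2=0
t5.Δ0 w1=1 clk=1 w0=1 w2=0
t5.Δ1 w1=1 clk=0 w0=1 w2=0
t6.Δ0 w1=1 clk=0 w0=1 w2=0
t6.Δ1 w1=1 clk=1 w0=1 w2=0
t6.Δ2 w1=1 clk=1 w0=0 w2=0
t6.Δ3 w1=1 clk=1 w0=0 w2=1
t7.Δ0 w1=1 clk=1 w0=0 w2=1
t7.Δ1 w1=1 clk=0 w0=0 w2=1
t8.Δ0 w1=1 clk=0 w0=0 w2=1
t8.Δ1 w1=1 clk=1 w0=0 w2=1
t8.Δ2 w1=1 clk=1 w0=1 w2=1
t8.Δ3 w1=1 clk=1 w0=1 w2=0
t9.Δ0 w1=1 clk=1 w0=1 w2=0
t9.Δ1 w1=1 clk=0 w0=1 w2=0
t10.Δ0 w1=1 clk=0 w0=1 w2=0
t10.Δ1 w1=1 clk=1 w0=1 w2=0
t10.Δ2 w1=1 clk=1 w0=0 w2=0
t10.Δ3 w1=1 clk=1 w0=0 w2=1
t11.Δ0 w1=1 clk=1 w0=0 w2=1
t11.Δ1 w1=1 clk=0 w0=0 w2=1
t12.Δ0 w1=1 clk=0 w0=0 w2=1
t12.Δ1 w1=1 clk=1 w0=0 w2=1
t12.Δ2 w1=1 clk=1 w0=1 w2=1
t12.Δ3 w1=1 clk=1 w0=1 w2=0
t13.Δ0 w1=1 clk=1 w0=1 w2=0
t13.Δ1 w1=1 clk=0 w0=1 w2=0
t14.Δ0 w1=1 clk=0 w0=1 w2=0
t14.Δ1 w1=1 clk=1 w0=1 w2=0
t14.Δ2 w1=1 clk=1 w0=0 w2=0
t14.Δ3 w1=1 clk=1 w0=0 w2=1
t15.Δ0 w1=1 clk=1 w0=0 w2=1
t15.Δ1 w1=1 clk=0 w0=0 w2=1
t16.Δ0 w1=1 clk=0 w0=0 w2=1
t16.Δ1 w1=1 clk=1 w0=0 w2=1
t16.Δ2 w1=1 clk=1 w0=1 w2=1
t16.Δ3 w1=1 clk=1 w0=1 w2=0

1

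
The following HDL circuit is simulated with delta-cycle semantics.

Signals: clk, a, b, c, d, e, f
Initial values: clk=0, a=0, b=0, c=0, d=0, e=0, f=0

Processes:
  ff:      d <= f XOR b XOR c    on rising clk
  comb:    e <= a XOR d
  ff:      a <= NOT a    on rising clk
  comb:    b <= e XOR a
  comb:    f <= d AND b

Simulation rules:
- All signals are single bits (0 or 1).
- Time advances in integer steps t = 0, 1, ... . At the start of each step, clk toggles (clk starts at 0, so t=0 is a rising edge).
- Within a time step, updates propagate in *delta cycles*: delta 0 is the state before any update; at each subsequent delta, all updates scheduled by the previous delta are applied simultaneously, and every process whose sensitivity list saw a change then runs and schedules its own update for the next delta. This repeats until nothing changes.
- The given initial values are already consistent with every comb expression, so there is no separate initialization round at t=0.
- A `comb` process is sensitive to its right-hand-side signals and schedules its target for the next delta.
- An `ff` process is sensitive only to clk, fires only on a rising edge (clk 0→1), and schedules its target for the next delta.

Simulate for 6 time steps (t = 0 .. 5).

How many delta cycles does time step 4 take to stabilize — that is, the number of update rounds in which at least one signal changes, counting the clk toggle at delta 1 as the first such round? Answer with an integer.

t=0 Δ0: b=0 e=0 f=0 a=0 clk=0 d=0 c=0
  Δ1: clk:0→1
  Δ2: a:0→1
  Δ3: b:0→1, e:0→1
  Δ4: b:1→0
  (4Δ to stable)
t=1 Δ0: b=0 e=1 f=0 a=1 clk=1 d=0 c=0
  Δ1: clk:1→0
  (1Δ to stable)
t=2 Δ0: b=0 e=1 f=0 a=1 clk=0 d=0 c=0
  Δ1: clk:0→1
  Δ2: a:1→0
  Δ3: b:0→1, e:1→0
  Δ4: b:1→0
  (4Δ to stable)
t=3 Δ0: b=0 e=0 f=0 a=0 clk=1 d=0 c=0
  Δ1: clk:1→0
  (1Δ to stable)
t=4 Δ0: b=0 e=0 f=0 a=0 clk=0 d=0 c=0
  Δ1: clk:0→1
  Δ2: a:0→1
  Δ3: b:0→1, e:0→1
  Δ4: b:1→0
  (4Δ to stable)
t=5 Δ0: b=0 e=1 f=0 a=1 clk=1 d=0 c=0
  Δ1: clk:1→0
  (1Δ to stable)

4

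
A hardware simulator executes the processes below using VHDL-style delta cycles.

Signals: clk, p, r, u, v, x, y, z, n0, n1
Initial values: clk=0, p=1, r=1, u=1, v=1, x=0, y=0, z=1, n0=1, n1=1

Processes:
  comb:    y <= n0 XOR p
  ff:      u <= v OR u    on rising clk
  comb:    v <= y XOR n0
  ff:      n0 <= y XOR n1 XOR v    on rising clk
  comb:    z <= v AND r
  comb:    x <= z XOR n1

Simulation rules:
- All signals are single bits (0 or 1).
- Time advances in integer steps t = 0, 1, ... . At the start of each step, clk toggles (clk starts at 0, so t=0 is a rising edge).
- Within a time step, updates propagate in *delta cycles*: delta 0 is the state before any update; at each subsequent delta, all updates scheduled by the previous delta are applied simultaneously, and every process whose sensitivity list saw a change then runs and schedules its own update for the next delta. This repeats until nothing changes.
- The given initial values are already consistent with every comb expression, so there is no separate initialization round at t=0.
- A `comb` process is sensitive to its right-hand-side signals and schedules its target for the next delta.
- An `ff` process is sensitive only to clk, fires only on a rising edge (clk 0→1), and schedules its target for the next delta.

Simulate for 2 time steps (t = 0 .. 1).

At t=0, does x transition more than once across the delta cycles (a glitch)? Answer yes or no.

yes

[bits: clk,n1,p,u,z,y,v,x,n0,r]
t=0: Δ0=0111101011 Δ1=1111101011 Δ2=1111101001 Δ3=1111110001 Δ4=1111011001 Δ5=1111111101 Δ6=1111111001 | 6Δ
t=1: Δ0=1111111001 Δ1=0111111001 | 1Δ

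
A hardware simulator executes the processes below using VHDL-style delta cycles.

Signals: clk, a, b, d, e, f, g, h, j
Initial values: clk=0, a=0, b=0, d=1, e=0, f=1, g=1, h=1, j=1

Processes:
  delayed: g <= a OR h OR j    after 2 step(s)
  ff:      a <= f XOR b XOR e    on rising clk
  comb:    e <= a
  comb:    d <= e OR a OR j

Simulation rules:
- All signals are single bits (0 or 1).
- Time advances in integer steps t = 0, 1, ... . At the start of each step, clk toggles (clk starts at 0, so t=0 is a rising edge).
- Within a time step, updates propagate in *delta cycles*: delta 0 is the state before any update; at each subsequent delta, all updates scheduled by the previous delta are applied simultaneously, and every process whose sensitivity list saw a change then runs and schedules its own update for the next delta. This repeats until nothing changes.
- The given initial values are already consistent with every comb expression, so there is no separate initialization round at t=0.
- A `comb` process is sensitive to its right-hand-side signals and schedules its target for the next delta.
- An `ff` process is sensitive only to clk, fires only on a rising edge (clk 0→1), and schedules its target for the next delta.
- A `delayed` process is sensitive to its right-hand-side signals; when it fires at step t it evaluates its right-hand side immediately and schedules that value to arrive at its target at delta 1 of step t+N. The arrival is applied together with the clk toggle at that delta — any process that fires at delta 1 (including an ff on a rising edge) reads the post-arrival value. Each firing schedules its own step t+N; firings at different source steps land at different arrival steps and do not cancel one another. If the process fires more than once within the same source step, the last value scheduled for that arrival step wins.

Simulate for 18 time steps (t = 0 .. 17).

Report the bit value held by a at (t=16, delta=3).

t0.Δ0 h=1 j=1 g=1 clk=0 e=0 f=1 b=0 a=0 d=1
t0.Δ1 h=1 j=1 g=1 clk=1 e=0 f=1 b=0 a=0 d=1
t0.Δ2 h=1 j=1 g=1 clk=1 e=0 f=1 b=0 a=1 d=1
t0.Δ3 h=1 j=1 g=1 clk=1 e=1 f=1 b=0 a=1 d=1
t1.Δ0 h=1 j=1 g=1 clk=1 e=1 f=1 b=0 a=1 d=1
t1.Δ1 h=1 j=1 g=1 clk=0 e=1 f=1 b=0 a=1 d=1
t2.Δ0 h=1 j=1 g=1 clk=0 e=1 f=1 b=0 a=1 d=1
t2.Δ1 h=1 j=1 g=1 clk=1 e=1 f=1 b=0 a=1 d=1
t2.Δ2 h=1 j=1 g=1 clk=1 e=1 f=1 b=0 a=0 d=1
t2.Δ3 h=1 j=1 g=1 clk=1 e=0 f=1 b=0 a=0 d=1
t3.Δ0 h=1 j=1 g=1 clk=1 e=0 f=1 b=0 a=0 d=1
t3.Δ1 h=1 j=1 g=1 clk=0 e=0 f=1 b=0 a=0 d=1
t4.Δ0 h=1 j=1 g=1 clk=0 e=0 f=1 b=0 a=0 d=1
t4.Δ1 h=1 j=1 g=1 clk=1 e=0 f=1 b=0 a=0 d=1
t4.Δ2 h=1 j=1 g=1 clk=1 e=0 f=1 b=0 a=1 d=1
t4.Δ3 h=1 j=1 g=1 clk=1 e=1 f=1 b=0 a=1 d=1
t5.Δ0 h=1 j=1 g=1 clk=1 e=1 f=1 b=0 a=1 d=1
t5.Δ1 h=1 j=1 g=1 clk=0 e=1 f=1 b=0 a=1 d=1
t6.Δ0 h=1 j=1 g=1 clk=0 e=1 f=1 b=0 a=1 d=1
t6.Δ1 h=1 j=1 g=1 clk=1 e=1 f=1 b=0 a=1 d=1
t6.Δ2 h=1 j=1 g=1 clk=1 e=1 f=1 b=0 a=0 d=1
t6.Δ3 h=1 j=1 g=1 clk=1 e=0 f=1 b=0 a=0 d=1
t7.Δ0 h=1 j=1 g=1 clk=1 e=0 f=1 b=0 a=0 d=1
t7.Δ1 h=1 j=1 g=1 clk=0 e=0 f=1 b=0 a=0 d=1
t8.Δ0 h=1 j=1 g=1 clk=0 e=0 f=1 b=0 a=0 d=1
t8.Δ1 h=1 j=1 g=1 clk=1 e=0 f=1 b=0 a=0 d=1
t8.Δ2 h=1 j=1 g=1 clk=1 e=0 f=1 b=0 a=1 d=1
t8.Δ3 h=1 j=1 g=1 clk=1 e=1 f=1 b=0 a=1 d=1
t9.Δ0 h=1 j=1 g=1 clk=1 e=1 f=1 b=0 a=1 d=1
t9.Δ1 h=1 j=1 g=1 clk=0 e=1 f=1 b=0 a=1 d=1
t10.Δ0 h=1 j=1 g=1 clk=0 e=1 f=1 b=0 a=1 d=1
t10.Δ1 h=1 j=1 g=1 clk=1 e=1 f=1 b=0 a=1 d=1
t10.Δ2 h=1 j=1 g=1 clk=1 e=1 f=1 b=0 a=0 d=1
t10.Δ3 h=1 j=1 g=1 clk=1 e=0 f=1 b=0 a=0 d=1
t11.Δ0 h=1 j=1 g=1 clk=1 e=0 f=1 b=0 a=0 d=1
t11.Δ1 h=1 j=1 g=1 clk=0 e=0 f=1 b=0 a=0 d=1
t12.Δ0 h=1 j=1 g=1 clk=0 e=0 f=1 b=0 a=0 d=1
t12.Δ1 h=1 j=1 g=1 clk=1 e=0 f=1 b=0 a=0 d=1
t12.Δ2 h=1 j=1 g=1 clk=1 e=0 f=1 b=0 a=1 d=1
t12.Δ3 h=1 j=1 g=1 clk=1 e=1 f=1 b=0 a=1 d=1
t13.Δ0 h=1 j=1 g=1 clk=1 e=1 f=1 b=0 a=1 d=1
t13.Δ1 h=1 j=1 g=1 clk=0 e=1 f=1 b=0 a=1 d=1
t14.Δ0 h=1 j=1 g=1 clk=0 e=1 f=1 b=0 a=1 d=1
t14.Δ1 h=1 j=1 g=1 clk=1 e=1 f=1 b=0 a=1 d=1
t14.Δ2 h=1 j=1 g=1 clk=1 e=1 f=1 b=0 a=0 d=1
t14.Δ3 h=1 j=1 g=1 clk=1 e=0 f=1 b=0 a=0 d=1
t15.Δ0 h=1 j=1 g=1 clk=1 e=0 f=1 b=0 a=0 d=1
t15.Δ1 h=1 j=1 g=1 clk=0 e=0 f=1 b=0 a=0 d=1
t16.Δ0 h=1 j=1 g=1 clk=0 e=0 f=1 b=0 a=0 d=1
t16.Δ1 h=1 j=1 g=1 clk=1 e=0 f=1 b=0 a=0 d=1
t16.Δ2 h=1 j=1 g=1 clk=1 e=0 f=1 b=0 a=1 d=1
t16.Δ3 h=1 j=1 g=1 clk=1 e=1 f=1 b=0 a=1 d=1
t17.Δ0 h=1 j=1 g=1 clk=1 e=1 f=1 b=0 a=1 d=1
t17.Δ1 h=1 j=1 g=1 clk=0 e=1 f=1 b=0 a=1 d=1

1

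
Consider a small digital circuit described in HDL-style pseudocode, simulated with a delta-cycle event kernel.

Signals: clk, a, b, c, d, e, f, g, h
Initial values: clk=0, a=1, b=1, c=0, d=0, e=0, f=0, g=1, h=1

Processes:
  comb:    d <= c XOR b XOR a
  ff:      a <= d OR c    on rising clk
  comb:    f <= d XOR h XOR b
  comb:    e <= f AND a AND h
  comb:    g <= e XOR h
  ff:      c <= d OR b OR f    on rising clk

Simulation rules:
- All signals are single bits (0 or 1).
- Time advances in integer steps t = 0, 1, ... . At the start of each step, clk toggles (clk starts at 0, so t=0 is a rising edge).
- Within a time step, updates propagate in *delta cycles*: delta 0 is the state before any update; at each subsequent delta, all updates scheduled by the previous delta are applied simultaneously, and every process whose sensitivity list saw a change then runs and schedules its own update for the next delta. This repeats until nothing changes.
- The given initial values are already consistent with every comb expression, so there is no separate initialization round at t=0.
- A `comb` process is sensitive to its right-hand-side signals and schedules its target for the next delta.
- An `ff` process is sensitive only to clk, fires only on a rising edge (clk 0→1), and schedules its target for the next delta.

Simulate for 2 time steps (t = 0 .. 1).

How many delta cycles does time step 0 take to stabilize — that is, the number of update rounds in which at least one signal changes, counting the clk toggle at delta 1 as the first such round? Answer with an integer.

2

[bits: e,b,d,a,clk,f,h,g,c]
t=0: Δ0=010100110 Δ1=010110110 Δ2=010010111 | 2Δ
t=1: Δ0=010010111 Δ1=010000111 | 1Δ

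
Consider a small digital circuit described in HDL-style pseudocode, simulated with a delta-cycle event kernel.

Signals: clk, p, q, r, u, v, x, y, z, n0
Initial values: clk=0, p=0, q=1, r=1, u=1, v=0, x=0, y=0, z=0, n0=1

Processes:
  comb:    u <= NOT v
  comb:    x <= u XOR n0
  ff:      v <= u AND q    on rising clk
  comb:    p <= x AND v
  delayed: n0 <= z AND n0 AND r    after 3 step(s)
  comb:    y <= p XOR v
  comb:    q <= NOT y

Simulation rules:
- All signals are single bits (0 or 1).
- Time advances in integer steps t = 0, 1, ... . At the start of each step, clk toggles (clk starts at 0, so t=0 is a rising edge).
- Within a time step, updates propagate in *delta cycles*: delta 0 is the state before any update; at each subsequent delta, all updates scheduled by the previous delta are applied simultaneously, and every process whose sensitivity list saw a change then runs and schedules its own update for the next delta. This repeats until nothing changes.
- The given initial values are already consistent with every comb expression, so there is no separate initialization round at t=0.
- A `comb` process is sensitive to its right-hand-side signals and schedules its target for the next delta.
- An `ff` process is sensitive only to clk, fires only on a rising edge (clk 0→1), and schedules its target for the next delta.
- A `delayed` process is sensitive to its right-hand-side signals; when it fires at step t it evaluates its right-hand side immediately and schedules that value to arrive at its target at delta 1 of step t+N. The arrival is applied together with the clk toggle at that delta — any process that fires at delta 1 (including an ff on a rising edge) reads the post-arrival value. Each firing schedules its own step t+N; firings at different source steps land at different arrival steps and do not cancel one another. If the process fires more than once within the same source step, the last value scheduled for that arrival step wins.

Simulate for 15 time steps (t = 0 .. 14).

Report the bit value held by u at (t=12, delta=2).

t=0 Δ0: r=1 n0=1 y=0 clk=0 x=0 v=0 q=1 u=1 z=0 p=0
  Δ1: clk:0→1
  Δ2: v:0→1
  Δ3: y:0→1, u:1→0
  Δ4: x:0→1, q:1→0
  Δ5: p:0→1
  Δ6: y:1→0
  Δ7: q:0→1
  (7Δ to stable)
t=1 Δ0: r=1 n0=1 y=0 clk=1 x=1 v=1 q=1 u=0 z=0 p=1
  Δ1: clk:1→0
  (1Δ to stable)
t=2 Δ0: r=1 n0=1 y=0 clk=0 x=1 v=1 q=1 u=0 z=0 p=1
  Δ1: clk:0→1
  Δ2: v:1→0
  Δ3: y:0→1, u:0→1, p:1→0
  Δ4: y:1→0, x:1→0, q:1→0
  Δ5: q:0→1
  (5Δ to stable)
t=3 Δ0: r=1 n0=1 y=0 clk=1 x=0 v=0 q=1 u=1 z=0 p=0
  Δ1: clk:1→0
  (1Δ to stable)
t=4 Δ0: r=1 n0=1 y=0 clk=0 x=0 v=0 q=1 u=1 z=0 p=0
  Δ1: clk:0→1
  Δ2: v:0→1
  Δ3: y:0→1, u:1→0
  Δ4: x:0→1, q:1→0
  Δ5: p:0→1
  Δ6: y:1→0
  Δ7: q:0→1
  (7Δ to stable)
t=5 Δ0: r=1 n0=1 y=0 clk=1 x=1 v=1 q=1 u=0 z=0 p=1
  Δ1: clk:1→0
  (1Δ to stable)
t=6 Δ0: r=1 n0=1 y=0 clk=0 x=1 v=1 q=1 u=0 z=0 p=1
  Δ1: clk:0→1
  Δ2: v:1→0
  Δ3: y:0→1, u:0→1, p:1→0
  Δ4: y:1→0, x:1→0, q:1→0
  Δ5: q:0→1
  (5Δ to stable)
t=7 Δ0: r=1 n0=1 y=0 clk=1 x=0 v=0 q=1 u=1 z=0 p=0
  Δ1: clk:1→0
  (1Δ to stable)
t=8 Δ0: r=1 n0=1 y=0 clk=0 x=0 v=0 q=1 u=1 z=0 p=0
  Δ1: clk:0→1
  Δ2: v:0→1
  Δ3: y:0→1, u:1→0
  Δ4: x:0→1, q:1→0
  Δ5: p:0→1
  Δ6: y:1→0
  Δ7: q:0→1
  (7Δ to stable)
t=9 Δ0: r=1 n0=1 y=0 clk=1 x=1 v=1 q=1 u=0 z=0 p=1
  Δ1: clk:1→0
  (1Δ to stable)
t=10 Δ0: r=1 n0=1 y=0 clk=0 x=1 v=1 q=1 u=0 z=0 p=1
  Δ1: clk:0→1
  Δ2: v:1→0
  Δ3: y:0→1, u:0→1, p:1→0
  Δ4: y:1→0, x:1→0, q:1→0
  Δ5: q:0→1
  (5Δ to stable)
t=11 Δ0: r=1 n0=1 y=0 clk=1 x=0 v=0 q=1 u=1 z=0 p=0
  Δ1: clk:1→0
  (1Δ to stable)
t=12 Δ0: r=1 n0=1 y=0 clk=0 x=0 v=0 q=1 u=1 z=0 p=0
  Δ1: clk:0→1
  Δ2: v:0→1
  Δ3: y:0→1, u:1→0
  Δ4: x:0→1, q:1→0
  Δ5: p:0→1
  Δ6: y:1→0
  Δ7: q:0→1
  (7Δ to stable)
t=13 Δ0: r=1 n0=1 y=0 clk=1 x=1 v=1 q=1 u=0 z=0 p=1
  Δ1: clk:1→0
  (1Δ to stable)
t=14 Δ0: r=1 n0=1 y=0 clk=0 x=1 v=1 q=1 u=0 z=0 p=1
  Δ1: clk:0→1
  Δ2: v:1→0
  Δ3: y:0→1, u:0→1, p:1→0
  Δ4: y:1→0, x:1→0, q:1→0
  Δ5: q:0→1
  (5Δ to stable)

1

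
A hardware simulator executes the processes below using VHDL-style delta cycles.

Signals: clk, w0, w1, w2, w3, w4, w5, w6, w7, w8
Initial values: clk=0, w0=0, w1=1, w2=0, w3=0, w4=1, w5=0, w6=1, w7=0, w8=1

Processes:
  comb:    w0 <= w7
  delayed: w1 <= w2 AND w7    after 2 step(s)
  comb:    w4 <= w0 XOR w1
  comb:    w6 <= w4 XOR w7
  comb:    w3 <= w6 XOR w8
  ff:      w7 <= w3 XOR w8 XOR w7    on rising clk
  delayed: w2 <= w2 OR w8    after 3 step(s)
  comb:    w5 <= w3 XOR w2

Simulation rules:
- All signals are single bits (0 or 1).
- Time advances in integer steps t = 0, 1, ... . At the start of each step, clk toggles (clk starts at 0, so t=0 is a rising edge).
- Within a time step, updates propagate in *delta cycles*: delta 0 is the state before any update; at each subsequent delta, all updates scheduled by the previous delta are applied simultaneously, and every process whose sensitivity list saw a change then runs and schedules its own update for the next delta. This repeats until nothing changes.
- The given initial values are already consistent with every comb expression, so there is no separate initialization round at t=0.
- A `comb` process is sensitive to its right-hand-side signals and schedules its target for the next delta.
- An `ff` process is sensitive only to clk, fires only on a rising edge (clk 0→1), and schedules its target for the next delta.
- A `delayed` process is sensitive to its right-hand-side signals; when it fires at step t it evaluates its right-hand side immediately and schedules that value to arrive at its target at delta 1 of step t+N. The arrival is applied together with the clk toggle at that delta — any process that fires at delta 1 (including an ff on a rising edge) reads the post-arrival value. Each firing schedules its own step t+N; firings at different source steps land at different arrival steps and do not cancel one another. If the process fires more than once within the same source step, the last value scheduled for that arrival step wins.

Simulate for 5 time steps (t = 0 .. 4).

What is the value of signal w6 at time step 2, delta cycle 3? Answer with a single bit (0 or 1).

[bits: w0,w3,w6,w5,w8,clk,w1,w4,w2,w7]
t=0: Δ0=0010101100 Δ1=0010111100 Δ2=0010111101 Δ3=1000111101 Δ4=1100111001 Δ5=1111111001 Δ6=1011111001 Δ7=1010111001 | 7Δ
t=1: Δ0=1010111001 Δ1=1010101001 | 1Δ
t=2: Δ0=1010101001 Δ1=1010110001 Δ2=1010110100 Δ3=0010110100 Δ4=0010110000 Δ5=0000110000 Δ6=0100110000 Δ7=0101110000 | 7Δ
t=3: Δ0=0101110000 Δ1=0101100000 | 1Δ
t=4: Δ0=0101100000 Δ1=0101110000 | 1Δ

1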